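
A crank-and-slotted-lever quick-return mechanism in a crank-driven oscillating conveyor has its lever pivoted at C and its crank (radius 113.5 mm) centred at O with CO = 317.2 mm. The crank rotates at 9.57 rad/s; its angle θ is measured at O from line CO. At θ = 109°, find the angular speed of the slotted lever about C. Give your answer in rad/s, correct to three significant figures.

0.123

ω = 9.57 rad/s
Crank pin A relative to C: A = (d + r cosθ, r sinθ); lever angle φ = atan2(r sinθ, d + r cosθ).
Differentiating tanφ: φ̇ = rω(d cosθ + r)/(d² + r² + 2dr cosθ).
d² + r² + 2dr cosθ = |CA|² = 0.0900558 m²;  d cosθ + r = +0.01023 m.
|ω_lever| = |0.1135·9.57·+0.01023| / 0.0900558 = 0.12339 rad/s.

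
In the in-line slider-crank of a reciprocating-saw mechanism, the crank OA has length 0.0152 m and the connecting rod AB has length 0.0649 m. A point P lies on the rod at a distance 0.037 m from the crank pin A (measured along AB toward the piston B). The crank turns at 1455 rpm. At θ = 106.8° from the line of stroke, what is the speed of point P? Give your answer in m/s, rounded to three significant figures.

2.15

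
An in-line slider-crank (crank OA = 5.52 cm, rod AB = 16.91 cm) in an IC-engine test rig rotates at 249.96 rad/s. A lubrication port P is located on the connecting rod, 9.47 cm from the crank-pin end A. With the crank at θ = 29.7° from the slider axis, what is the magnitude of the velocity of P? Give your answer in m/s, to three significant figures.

9.53

ω = 250 rad/s.  Crank-pin speed |V_A| = rω = 13.798 m/s, perpendicular to OA.
Rod angle: sinφ = −(r/L) sinθ ⇒ φ = -9.308°; ω_rod = −rω cosθ/√(L²−r²sin²θ) = -71.822 rad/s.
V_P = V_A + ω_rod × AP, with AP = 0.0947 m along the rod.
Components: V_Px = −rω sinθ − a·ω_rod·sinφ = -7.9363 m/s;  V_Py = rω cosθ + a·ω_rod·cosφ = +5.2732 m/s.
|V_P| = √(V_Px² + V_Py²) = 9.5284 m/s.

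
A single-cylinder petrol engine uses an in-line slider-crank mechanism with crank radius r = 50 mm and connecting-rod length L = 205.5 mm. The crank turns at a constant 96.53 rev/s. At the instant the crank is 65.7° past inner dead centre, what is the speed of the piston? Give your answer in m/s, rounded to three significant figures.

ω = 2π·96.5 = 606.5 rad/s
For an in-line slider-crank, x = r cosθ + √(L² − r² sin²θ), so v = −rω sinθ·[1 + r cosθ/√(L² − r² sin²θ)].
With r = 0.05 m, L = 0.2055 m, θ = 65.7°: √(L² − r² sin²θ) = 0.20038 m.
v = −0.05·606.5·0.91140·[1 + 0.05·0.41151/0.20038] = -30.477 m/s.
|v| = 30.477 m/s.

30.5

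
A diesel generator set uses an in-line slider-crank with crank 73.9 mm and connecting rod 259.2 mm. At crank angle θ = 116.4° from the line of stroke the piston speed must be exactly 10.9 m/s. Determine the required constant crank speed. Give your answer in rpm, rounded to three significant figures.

1810

For an in-line slider-crank, |v_piston| = rω|sinθ|·[1 + r cosθ/√(L² − r² sin²θ)].
With r = 0.0739 m, L = 0.2592 m, θ = 116.4°: the bracketed kinematic factor |dx/dθ| = 0.057514 m.
ω = v/|dx/dθ| = 10.9/0.057514 = 189.52 rad/s.
N = 60ω/(2π) = 1809.8 rpm.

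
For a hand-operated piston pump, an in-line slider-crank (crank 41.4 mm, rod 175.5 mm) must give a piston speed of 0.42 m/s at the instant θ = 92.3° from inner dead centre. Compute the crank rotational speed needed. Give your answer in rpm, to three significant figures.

97.9

For an in-line slider-crank, |v_piston| = rω|sinθ|·[1 + r cosθ/√(L² − r² sin²θ)].
With r = 0.0414 m, L = 0.1755 m, θ = 92.3°: the bracketed kinematic factor |dx/dθ| = 0.040964 m.
ω = v/|dx/dθ| = 0.42/0.040964 = 10.253 rad/s.
N = 60ω/(2π) = 97.909 rpm.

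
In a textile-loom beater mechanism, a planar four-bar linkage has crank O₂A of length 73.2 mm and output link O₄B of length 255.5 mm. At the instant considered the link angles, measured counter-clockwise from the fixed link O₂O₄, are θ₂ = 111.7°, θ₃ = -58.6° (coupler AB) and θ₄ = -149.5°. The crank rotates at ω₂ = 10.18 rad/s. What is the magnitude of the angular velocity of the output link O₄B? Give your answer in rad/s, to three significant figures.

0.491

ω₂ = 10.18 rad/s
Differentiating the loop-closure r₂e^{iθ₂}+r₃e^{iθ₃}=r₁+r₄e^{iθ₄} gives r₂ω₂e^{iθ₂}+r₃ω₃e^{iθ₃}=r₄ω₄e^{iθ₄}.
Eliminating the other unknown: ω₄ = r₂ω₂ sin(θ₂−θ₃) / [r₄ sin(θ₄−θ₃)].
Numerator sine = +0.16849; denominator sine = -0.99988.
Result = 0.0732·10.18·(+0.16849) / (0.2555·(-0.99988)) = -0.49147 rad/s; magnitude 0.49147 rad/s.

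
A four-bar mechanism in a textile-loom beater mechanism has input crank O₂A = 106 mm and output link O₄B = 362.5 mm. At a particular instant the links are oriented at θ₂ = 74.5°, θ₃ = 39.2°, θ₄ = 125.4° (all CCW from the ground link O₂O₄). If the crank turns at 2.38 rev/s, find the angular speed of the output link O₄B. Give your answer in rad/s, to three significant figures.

2.53

ω₂ = 14.95 rad/s (from 2.38 rev/s).
Differentiating the loop-closure r₂e^{iθ₂}+r₃e^{iθ₃}=r₁+r₄e^{iθ₄} gives r₂ω₂e^{iθ₂}+r₃ω₃e^{iθ₃}=r₄ω₄e^{iθ₄}.
Eliminating the other unknown: ω₄ = r₂ω₂ sin(θ₂−θ₃) / [r₄ sin(θ₄−θ₃)].
Numerator sine = +0.57786; denominator sine = +0.99780.
Result = 0.106·14.95·(+0.57786) / (0.3625·(+0.99780)) = +2.5324 rad/s; magnitude 2.5324 rad/s.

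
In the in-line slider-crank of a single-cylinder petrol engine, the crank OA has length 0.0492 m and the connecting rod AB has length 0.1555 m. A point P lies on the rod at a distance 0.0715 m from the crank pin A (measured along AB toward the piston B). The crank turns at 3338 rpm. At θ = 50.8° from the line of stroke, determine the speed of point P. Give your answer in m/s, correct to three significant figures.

15.7

ω = 349.6 rad/s.  Crank-pin speed |V_A| = rω = 17.198 m/s, perpendicular to OA.
Rod angle: sinφ = −(r/L) sinθ ⇒ φ = -14.193°; ω_rod = −rω cosθ/√(L²−r²sin²θ) = -72.103 rad/s.
V_P = V_A + ω_rod × AP, with AP = 0.0715 m along the rod.
Components: V_Px = −rω sinθ − a·ω_rod·sinφ = -14.592 m/s;  V_Py = rω cosθ + a·ω_rod·cosφ = +5.8717 m/s.
|V_P| = √(V_Px² + V_Py²) = 15.729 m/s.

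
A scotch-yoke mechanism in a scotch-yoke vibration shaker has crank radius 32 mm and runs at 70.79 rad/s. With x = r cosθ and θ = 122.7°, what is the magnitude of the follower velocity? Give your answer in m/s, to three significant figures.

ω = 70.79 rad/s
x = r cosθ ⇒ ẋ = −rω sinθ.
|v| = rω|sinθ| = 0.032·70.79·|sin 122.7°| = 1.9063 m/s.

1.91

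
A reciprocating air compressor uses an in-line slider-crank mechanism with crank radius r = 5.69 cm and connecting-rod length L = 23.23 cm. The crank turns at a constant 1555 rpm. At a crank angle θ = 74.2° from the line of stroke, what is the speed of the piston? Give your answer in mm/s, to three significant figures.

9530

ω = 2π·1555/60 = 162.8 rad/s
For an in-line slider-crank, x = r cosθ + √(L² − r² sin²θ), so v = −rω sinθ·[1 + r cosθ/√(L² − r² sin²θ)].
With r = 0.0569 m, L = 0.2323 m, θ = 74.2°: √(L² − r² sin²θ) = 0.22576 m.
v = −0.0569·162.8·0.96222·[1 + 0.0569·0.27228/0.22576] = -9.5273 m/s.
|v| = 9.5273 m/s = 9527.3 mm/s.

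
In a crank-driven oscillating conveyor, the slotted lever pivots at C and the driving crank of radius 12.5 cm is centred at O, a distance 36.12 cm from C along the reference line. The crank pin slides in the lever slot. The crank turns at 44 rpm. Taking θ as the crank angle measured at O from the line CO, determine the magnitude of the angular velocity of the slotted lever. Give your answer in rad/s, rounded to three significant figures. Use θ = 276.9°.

0.618

ω = 4.608 rad/s (from 44 rpm).
Crank pin A relative to C: A = (d + r cosθ, r sinθ); lever angle φ = atan2(r sinθ, d + r cosθ).
Differentiating tanφ: φ̇ = rω(d cosθ + r)/(d² + r² + 2dr cosθ).
d² + r² + 2dr cosθ = |CA|² = 0.156939 m²;  d cosθ + r = +0.16839 m.
|ω_lever| = |0.125·4.608·+0.16839| / 0.156939 = 0.618 rad/s.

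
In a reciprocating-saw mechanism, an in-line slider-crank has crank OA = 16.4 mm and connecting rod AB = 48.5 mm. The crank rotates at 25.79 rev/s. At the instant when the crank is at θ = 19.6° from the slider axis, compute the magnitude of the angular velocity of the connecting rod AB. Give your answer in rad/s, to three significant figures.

ω = 162 rad/s (converted from 25.79 rev/s).
The rod makes angle φ with the slider axis where L sinφ = r sinθ; differentiating, L cosφ·φ̇ = r ω cosθ.
L cosφ = √(L² − r² sin²θ) = 0.048187 m.
|ω_rod| = r ω |cosθ| / √(L² − r² sin²θ) = 0.0164·162·0.94206/0.048187 = 51.954 rad/s.

52.0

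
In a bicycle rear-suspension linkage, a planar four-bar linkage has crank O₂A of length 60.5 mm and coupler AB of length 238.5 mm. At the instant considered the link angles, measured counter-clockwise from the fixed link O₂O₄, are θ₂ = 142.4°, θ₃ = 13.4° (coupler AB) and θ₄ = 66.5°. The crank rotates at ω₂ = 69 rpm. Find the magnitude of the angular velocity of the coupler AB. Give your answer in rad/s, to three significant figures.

ω₂ = 7.226 rad/s (from 69 rpm).
Differentiating the loop-closure r₂e^{iθ₂}+r₃e^{iθ₃}=r₁+r₄e^{iθ₄} gives r₂ω₂e^{iθ₂}+r₃ω₃e^{iθ₃}=r₄ω₄e^{iθ₄}.
Eliminating the other unknown: ω₃ = r₂ω₂ sin(θ₄−θ₂) / [r₃ sin(θ₃−θ₄)].
Numerator sine = -0.96987; denominator sine = -0.79968.
Result = 0.0605·7.226·(-0.96987) / (0.2385·(-0.79968)) = +2.223 rad/s; magnitude 2.223 rad/s.

2.22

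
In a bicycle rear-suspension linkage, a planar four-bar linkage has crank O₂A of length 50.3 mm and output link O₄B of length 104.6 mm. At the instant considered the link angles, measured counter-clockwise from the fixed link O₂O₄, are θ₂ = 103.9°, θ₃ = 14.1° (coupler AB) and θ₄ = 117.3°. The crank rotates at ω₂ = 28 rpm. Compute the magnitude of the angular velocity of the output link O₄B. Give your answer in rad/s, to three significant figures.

ω₂ = 2.932 rad/s (from 28 rpm).
Differentiating the loop-closure r₂e^{iθ₂}+r₃e^{iθ₃}=r₁+r₄e^{iθ₄} gives r₂ω₂e^{iθ₂}+r₃ω₃e^{iθ₃}=r₄ω₄e^{iθ₄}.
Eliminating the other unknown: ω₄ = r₂ω₂ sin(θ₂−θ₃) / [r₄ sin(θ₄−θ₃)].
Numerator sine = +0.99999; denominator sine = +0.97358.
Result = 0.0503·2.932·(+0.99999) / (0.1046·(+0.97358)) = +1.4483 rad/s; magnitude 1.4483 rad/s.

1.45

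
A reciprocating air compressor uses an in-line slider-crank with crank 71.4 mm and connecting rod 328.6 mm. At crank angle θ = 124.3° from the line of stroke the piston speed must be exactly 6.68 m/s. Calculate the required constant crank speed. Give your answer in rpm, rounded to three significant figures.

For an in-line slider-crank, |v_piston| = rω|sinθ|·[1 + r cosθ/√(L² − r² sin²θ)].
With r = 0.0714 m, L = 0.3286 m, θ = 124.3°: the bracketed kinematic factor |dx/dθ| = 0.051642 m.
ω = v/|dx/dθ| = 6.68/0.051642 = 129.35 rad/s.
N = 60ω/(2π) = 1235.2 rpm.

1240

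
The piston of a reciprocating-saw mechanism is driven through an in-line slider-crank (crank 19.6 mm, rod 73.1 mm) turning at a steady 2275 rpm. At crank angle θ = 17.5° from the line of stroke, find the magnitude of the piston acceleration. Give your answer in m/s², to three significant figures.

ω = 2π·2275/60 = 238.2 rad/s
x(θ) = r cosθ + √(L² − r² sin²θ); with ω constant, a = ω²·d²x/dθ².
d²x/dθ² = −r cosθ − r²(cos2θ)/√u − r⁴ sin²2θ/(4u^{3/2}),  u = L² − r² sin²θ = 0.00530887 m².
Substituting r = 0.0196 m, L = 0.0731 m, θ = 17.5°: d²x/dθ² = -0.023043 m.
a = ω²·d²x/dθ² = (238.2)²·(-0.023043) = -1307.9 m/s²;  |a| = 1307.9 m/s².

1310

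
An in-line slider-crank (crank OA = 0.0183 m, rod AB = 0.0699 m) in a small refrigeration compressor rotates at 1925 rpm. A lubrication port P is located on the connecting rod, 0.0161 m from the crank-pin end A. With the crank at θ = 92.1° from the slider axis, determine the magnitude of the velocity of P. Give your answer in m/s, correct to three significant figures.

ω = 201.6 rad/s.  Crank-pin speed |V_A| = rω = 3.689 m/s, perpendicular to OA.
Rod angle: sinφ = −(r/L) sinθ ⇒ φ = -15.167°; ω_rod = −rω cosθ/√(L²−r²sin²θ) = +2.0037 rad/s.
V_P = V_A + ω_rod × AP, with AP = 0.0161 m along the rod.
Components: V_Px = −rω sinθ − a·ω_rod·sinφ = -3.6781 m/s;  V_Py = rω cosθ + a·ω_rod·cosφ = -0.10404 m/s.
|V_P| = √(V_Px² + V_Py²) = 3.6796 m/s.

3.68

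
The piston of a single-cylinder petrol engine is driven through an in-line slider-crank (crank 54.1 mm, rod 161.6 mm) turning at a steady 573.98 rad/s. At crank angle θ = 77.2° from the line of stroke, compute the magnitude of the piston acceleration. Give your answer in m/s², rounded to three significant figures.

1710

ω = 574 rad/s
x(θ) = r cosθ + √(L² − r² sin²θ); with ω constant, a = ω²·d²x/dθ².
d²x/dθ² = −r cosθ − r²(cos2θ)/√u − r⁴ sin²2θ/(4u^{3/2}),  u = L² − r² sin²θ = 0.0233314 m².
Substituting r = 0.0541 m, L = 0.1616 m, θ = 77.2°: d²x/dθ² = +0.0051823 m.
a = ω²·d²x/dθ² = (574)²·(+0.0051823) = +1707.3 m/s²;  |a| = 1707.3 m/s².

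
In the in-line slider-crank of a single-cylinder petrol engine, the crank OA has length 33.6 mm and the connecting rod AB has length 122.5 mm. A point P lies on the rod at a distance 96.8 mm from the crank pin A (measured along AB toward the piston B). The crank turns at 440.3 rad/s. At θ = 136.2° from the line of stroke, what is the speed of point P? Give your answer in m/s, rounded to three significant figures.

8.89

ω = 440.3 rad/s.  Crank-pin speed |V_A| = rω = 14.794 m/s, perpendicular to OA.
Rod angle: sinφ = −(r/L) sinθ ⇒ φ = -10.944°; ω_rod = −rω cosθ/√(L²−r²sin²θ) = +88.78 rad/s.
V_P = V_A + ω_rod × AP, with AP = 0.0968 m along the rod.
Components: V_Px = −rω sinθ − a·ω_rod·sinφ = -8.6081 m/s;  V_Py = rω cosθ + a·ω_rod·cosφ = -2.2402 m/s.
|V_P| = √(V_Px² + V_Py²) = 8.8948 m/s.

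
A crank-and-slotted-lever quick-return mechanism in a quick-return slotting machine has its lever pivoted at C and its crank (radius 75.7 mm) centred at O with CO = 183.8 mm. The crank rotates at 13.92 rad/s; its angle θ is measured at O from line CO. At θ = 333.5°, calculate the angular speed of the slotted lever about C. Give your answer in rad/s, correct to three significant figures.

3.93

ω = 13.92 rad/s
Crank pin A relative to C: A = (d + r cosθ, r sinθ); lever angle φ = atan2(r sinθ, d + r cosθ).
Differentiating tanφ: φ̇ = rω(d cosθ + r)/(d² + r² + 2dr cosθ).
d² + r² + 2dr cosθ = |CA|² = 0.0644166 m²;  d cosθ + r = +0.24019 m.
|ω_lever| = |0.0757·13.92·+0.24019| / 0.0644166 = 3.9291 rad/s.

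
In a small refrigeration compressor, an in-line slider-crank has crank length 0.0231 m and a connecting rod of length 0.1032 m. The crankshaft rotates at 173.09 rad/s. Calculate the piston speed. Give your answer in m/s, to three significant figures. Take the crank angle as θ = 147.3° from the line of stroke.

1.75

ω = 173.1 rad/s
For an in-line slider-crank, x = r cosθ + √(L² − r² sin²θ), so v = −rω sinθ·[1 + r cosθ/√(L² − r² sin²θ)].
With r = 0.0231 m, L = 0.1032 m, θ = 147.3°: √(L² − r² sin²θ) = 0.10244 m.
v = −0.0231·173.1·0.54024·[1 + 0.0231·-0.84151/0.10244] = -1.7502 m/s.
|v| = 1.7502 m/s.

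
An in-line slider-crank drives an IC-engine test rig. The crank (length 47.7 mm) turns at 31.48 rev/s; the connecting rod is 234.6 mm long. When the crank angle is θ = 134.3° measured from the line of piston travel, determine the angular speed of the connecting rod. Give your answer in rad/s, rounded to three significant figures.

28.4

ω = 197.8 rad/s (converted from 31.48 rev/s).
The rod makes angle φ with the slider axis where L sinφ = r sinθ; differentiating, L cosφ·φ̇ = r ω cosθ.
L cosφ = √(L² − r² sin²θ) = 0.2321 m.
|ω_rod| = r ω |cosθ| / √(L² − r² sin²θ) = 0.0477·197.8·0.69842/0.2321 = 28.39 rad/s.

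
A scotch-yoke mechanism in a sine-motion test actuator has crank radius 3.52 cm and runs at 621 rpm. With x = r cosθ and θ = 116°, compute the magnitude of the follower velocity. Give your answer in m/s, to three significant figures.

2.06

ω = 65.03 rad/s (from 621 rpm).
x = r cosθ ⇒ ẋ = −rω sinθ.
|v| = rω|sinθ| = 0.0352·65.03·|sin 116°| = 2.0574 m/s.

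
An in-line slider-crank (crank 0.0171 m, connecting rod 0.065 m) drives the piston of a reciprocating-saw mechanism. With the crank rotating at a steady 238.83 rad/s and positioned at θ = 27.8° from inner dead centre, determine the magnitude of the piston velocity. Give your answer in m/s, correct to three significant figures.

ω = 238.8 rad/s
For an in-line slider-crank, x = r cosθ + √(L² − r² sin²θ), so v = −rω sinθ·[1 + r cosθ/√(L² − r² sin²θ)].
With r = 0.0171 m, L = 0.065 m, θ = 27.8°: √(L² − r² sin²θ) = 0.064509 m.
v = −0.0171·238.8·0.46639·[1 + 0.0171·0.88458/0.064509] = -2.3513 m/s.
|v| = 2.3513 m/s.

2.35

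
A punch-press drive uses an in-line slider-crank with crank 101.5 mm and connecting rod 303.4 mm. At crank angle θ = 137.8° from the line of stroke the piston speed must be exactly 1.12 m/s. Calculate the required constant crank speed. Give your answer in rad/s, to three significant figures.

22.0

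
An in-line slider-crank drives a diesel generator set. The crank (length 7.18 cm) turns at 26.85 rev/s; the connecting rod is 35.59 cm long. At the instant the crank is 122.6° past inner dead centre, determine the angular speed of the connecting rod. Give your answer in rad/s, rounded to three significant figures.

ω = 168.7 rad/s (converted from 26.85 rev/s).
The rod makes angle φ with the slider axis where L sinφ = r sinθ; differentiating, L cosφ·φ̇ = r ω cosθ.
L cosφ = √(L² − r² sin²θ) = 0.35072 m.
|ω_rod| = r ω |cosθ| / √(L² − r² sin²θ) = 0.0718·168.7·0.53877/0.35072 = 18.608 rad/s.

18.6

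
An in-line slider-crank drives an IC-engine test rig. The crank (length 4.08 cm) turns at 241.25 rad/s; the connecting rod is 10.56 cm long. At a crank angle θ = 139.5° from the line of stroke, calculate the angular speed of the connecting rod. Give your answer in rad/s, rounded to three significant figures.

73.2

ω = 241.2 rad/s
The rod makes angle φ with the slider axis where L sinφ = r sinθ; differentiating, L cosφ·φ̇ = r ω cosθ.
L cosφ = √(L² − r² sin²θ) = 0.10222 m.
|ω_rod| = r ω |cosθ| / √(L² − r² sin²θ) = 0.0408·241.2·0.76041/0.10222 = 73.22 rad/s.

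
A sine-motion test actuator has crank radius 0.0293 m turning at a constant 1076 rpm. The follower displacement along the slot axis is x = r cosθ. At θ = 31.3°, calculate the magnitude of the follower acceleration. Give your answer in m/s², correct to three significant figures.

318

ω = 112.7 rad/s (from 1076 rpm).
x = r cosθ ⇒ ẍ = −rω² cosθ (ω constant).
|a| = rω²|cosθ| = 0.0293·(112.7)²·|cos 31.3°| = 317.86 m/s².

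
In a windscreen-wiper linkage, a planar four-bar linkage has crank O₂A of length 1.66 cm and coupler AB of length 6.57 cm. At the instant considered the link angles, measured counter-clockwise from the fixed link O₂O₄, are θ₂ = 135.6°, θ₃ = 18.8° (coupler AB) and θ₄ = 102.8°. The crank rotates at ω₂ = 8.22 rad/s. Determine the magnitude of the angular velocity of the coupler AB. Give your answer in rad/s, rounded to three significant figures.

1.13

ω₂ = 8.22 rad/s
Differentiating the loop-closure r₂e^{iθ₂}+r₃e^{iθ₃}=r₁+r₄e^{iθ₄} gives r₂ω₂e^{iθ₂}+r₃ω₃e^{iθ₃}=r₄ω₄e^{iθ₄}.
Eliminating the other unknown: ω₃ = r₂ω₂ sin(θ₄−θ₂) / [r₃ sin(θ₃−θ₄)].
Numerator sine = -0.54171; denominator sine = -0.99452.
Result = 0.0166·8.22·(-0.54171) / (0.0657·(-0.99452)) = +1.1313 rad/s; magnitude 1.1313 rad/s.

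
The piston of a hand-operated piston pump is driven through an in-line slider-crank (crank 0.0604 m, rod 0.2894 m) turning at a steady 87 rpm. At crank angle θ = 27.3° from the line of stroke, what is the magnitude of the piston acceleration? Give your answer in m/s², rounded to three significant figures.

5.07

ω = 2π·87/60 = 9.111 rad/s
x(θ) = r cosθ + √(L² − r² sin²θ); with ω constant, a = ω²·d²x/dθ².
d²x/dθ² = −r cosθ − r²(cos2θ)/√u − r⁴ sin²2θ/(4u^{3/2}),  u = L² − r² sin²θ = 0.0829849 m².
Substituting r = 0.0604 m, L = 0.2894 m, θ = 27.3°: d²x/dθ² = -0.061101 m.
a = ω²·d²x/dθ² = (9.111)²·(-0.061101) = -5.0716 m/s²;  |a| = 5.0716 m/s².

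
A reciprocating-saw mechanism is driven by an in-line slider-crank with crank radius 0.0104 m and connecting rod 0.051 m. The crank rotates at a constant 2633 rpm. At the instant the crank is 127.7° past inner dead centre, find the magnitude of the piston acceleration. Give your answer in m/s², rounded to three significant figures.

523

ω = 2π·2633/60 = 275.7 rad/s
x(θ) = r cosθ + √(L² − r² sin²θ); with ω constant, a = ω²·d²x/dθ².
d²x/dθ² = −r cosθ − r²(cos2θ)/√u − r⁴ sin²2θ/(4u^{3/2}),  u = L² − r² sin²θ = 0.00253329 m².
Substituting r = 0.0104 m, L = 0.051 m, θ = 127.7°: d²x/dθ² = +0.0068801 m.
a = ω²·d²x/dθ² = (275.7)²·(+0.0068801) = +523.06 m/s²;  |a| = 523.06 m/s².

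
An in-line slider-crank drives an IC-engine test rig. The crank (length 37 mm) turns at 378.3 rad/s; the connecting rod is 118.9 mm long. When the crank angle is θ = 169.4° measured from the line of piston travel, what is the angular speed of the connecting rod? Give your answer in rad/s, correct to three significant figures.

116

ω = 378.3 rad/s
The rod makes angle φ with the slider axis where L sinφ = r sinθ; differentiating, L cosφ·φ̇ = r ω cosθ.
L cosφ = √(L² − r² sin²θ) = 0.11871 m.
|ω_rod| = r ω |cosθ| / √(L² − r² sin²θ) = 0.037·378.3·0.98294/0.11871 = 115.9 rad/s.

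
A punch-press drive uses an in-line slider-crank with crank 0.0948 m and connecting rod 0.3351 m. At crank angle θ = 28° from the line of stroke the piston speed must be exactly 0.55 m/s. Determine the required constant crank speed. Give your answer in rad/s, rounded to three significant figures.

For an in-line slider-crank, |v_piston| = rω|sinθ|·[1 + r cosθ/√(L² − r² sin²θ)].
With r = 0.0948 m, L = 0.3351 m, θ = 28°: the bracketed kinematic factor |dx/dθ| = 0.055722 m.
ω = v/|dx/dθ| = 0.55/0.055722 = 9.8704 rad/s.

9.87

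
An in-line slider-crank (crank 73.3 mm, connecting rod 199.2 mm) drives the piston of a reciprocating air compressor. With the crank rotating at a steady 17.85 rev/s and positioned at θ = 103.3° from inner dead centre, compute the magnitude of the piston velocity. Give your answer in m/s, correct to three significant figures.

7.28

ω = 2π·17.9 = 112.2 rad/s
For an in-line slider-crank, x = r cosθ + √(L² − r² sin²θ), so v = −rω sinθ·[1 + r cosθ/√(L² − r² sin²θ)].
With r = 0.0733 m, L = 0.1992 m, θ = 103.3°: √(L² − r² sin²θ) = 0.18599 m.
v = −0.0733·112.2·0.97318·[1 + 0.0733·-0.23005/0.18599] = -7.2751 m/s.
|v| = 7.2751 m/s.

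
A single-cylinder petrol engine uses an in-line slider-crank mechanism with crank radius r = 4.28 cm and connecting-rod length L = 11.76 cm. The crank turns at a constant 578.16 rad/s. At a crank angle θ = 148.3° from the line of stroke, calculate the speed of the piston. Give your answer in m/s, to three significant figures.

ω = 578.2 rad/s
For an in-line slider-crank, x = r cosθ + √(L² − r² sin²θ), so v = −rω sinθ·[1 + r cosθ/√(L² − r² sin²θ)].
With r = 0.0428 m, L = 0.1176 m, θ = 148.3°: √(L² − r² sin²θ) = 0.11543 m.
v = −0.0428·578.2·0.52547·[1 + 0.0428·-0.85081/0.11543] = -8.9009 m/s.
|v| = 8.9009 m/s.

8.90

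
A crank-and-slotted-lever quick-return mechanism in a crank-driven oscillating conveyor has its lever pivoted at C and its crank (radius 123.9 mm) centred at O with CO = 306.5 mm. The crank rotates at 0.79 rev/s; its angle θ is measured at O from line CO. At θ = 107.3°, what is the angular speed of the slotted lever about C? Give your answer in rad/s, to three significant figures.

0.232

ω = 4.964 rad/s (from 0.79 rev/s).
Crank pin A relative to C: A = (d + r cosθ, r sinθ); lever angle φ = atan2(r sinθ, d + r cosθ).
Differentiating tanφ: φ̇ = rω(d cosθ + r)/(d² + r² + 2dr cosθ).
d² + r² + 2dr cosθ = |CA|² = 0.0867076 m²;  d cosθ + r = +0.032755 m.
|ω_lever| = |0.1239·4.964·+0.032755| / 0.0867076 = 0.23232 rad/s.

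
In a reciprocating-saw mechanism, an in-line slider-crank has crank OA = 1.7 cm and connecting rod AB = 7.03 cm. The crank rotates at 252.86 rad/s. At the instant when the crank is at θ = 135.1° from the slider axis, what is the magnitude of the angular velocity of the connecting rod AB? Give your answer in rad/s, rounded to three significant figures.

44.0

ω = 252.9 rad/s
The rod makes angle φ with the slider axis where L sinφ = r sinθ; differentiating, L cosφ·φ̇ = r ω cosθ.
L cosφ = √(L² − r² sin²θ) = 0.069268 m.
|ω_rod| = r ω |cosθ| / √(L² − r² sin²θ) = 0.017·252.9·0.70834/0.069268 = 43.958 rad/s.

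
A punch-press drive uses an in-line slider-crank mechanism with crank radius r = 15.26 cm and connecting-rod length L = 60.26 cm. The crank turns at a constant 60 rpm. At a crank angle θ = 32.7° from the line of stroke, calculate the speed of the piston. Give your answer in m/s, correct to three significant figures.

0.629

ω = 2π·60/60 = 6.283 rad/s
For an in-line slider-crank, x = r cosθ + √(L² − r² sin²θ), so v = −rω sinθ·[1 + r cosθ/√(L² − r² sin²θ)].
With r = 0.1526 m, L = 0.6026 m, θ = 32.7°: √(L² − r² sin²θ) = 0.59693 m.
v = −0.1526·6.283·0.54024·[1 + 0.1526·0.84151/0.59693] = -0.62942 m/s.
|v| = 0.62942 m/s.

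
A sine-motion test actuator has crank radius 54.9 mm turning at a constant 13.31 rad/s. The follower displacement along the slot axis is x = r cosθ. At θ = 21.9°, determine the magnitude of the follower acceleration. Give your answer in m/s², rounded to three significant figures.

ω = 13.31 rad/s
x = r cosθ ⇒ ẍ = −rω² cosθ (ω constant).
|a| = rω²|cosθ| = 0.0549·(13.31)²·|cos 21.9°| = 9.024 m/s².

9.02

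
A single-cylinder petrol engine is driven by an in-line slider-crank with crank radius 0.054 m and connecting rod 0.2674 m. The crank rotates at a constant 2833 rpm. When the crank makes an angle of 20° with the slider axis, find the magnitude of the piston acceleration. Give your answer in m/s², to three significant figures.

ω = 2π·2833/60 = 296.7 rad/s
x(θ) = r cosθ + √(L² − r² sin²θ); with ω constant, a = ω²·d²x/dθ².
d²x/dθ² = −r cosθ − r²(cos2θ)/√u − r⁴ sin²2θ/(4u^{3/2}),  u = L² − r² sin²θ = 0.0711617 m².
Substituting r = 0.054 m, L = 0.2674 m, θ = 20°: d²x/dθ² = -0.059163 m.
a = ω²·d²x/dθ² = (296.7)²·(-0.059163) = -5207.2 m/s²;  |a| = 5207.2 m/s².

5210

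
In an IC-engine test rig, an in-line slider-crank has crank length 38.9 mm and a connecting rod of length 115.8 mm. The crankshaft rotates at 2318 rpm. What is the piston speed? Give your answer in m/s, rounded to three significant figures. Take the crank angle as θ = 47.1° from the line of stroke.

8.55

ω = 2π·2318/60 = 242.7 rad/s
For an in-line slider-crank, x = r cosθ + √(L² − r² sin²θ), so v = −rω sinθ·[1 + r cosθ/√(L² − r² sin²θ)].
With r = 0.0389 m, L = 0.1158 m, θ = 47.1°: √(L² − r² sin²θ) = 0.11224 m.
v = −0.0389·242.7·0.73254·[1 + 0.0389·0.68072/0.11224] = -8.549 m/s.
|v| = 8.549 m/s.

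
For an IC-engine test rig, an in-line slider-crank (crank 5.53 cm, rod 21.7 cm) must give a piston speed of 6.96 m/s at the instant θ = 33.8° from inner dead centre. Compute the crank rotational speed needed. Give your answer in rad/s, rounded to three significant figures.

186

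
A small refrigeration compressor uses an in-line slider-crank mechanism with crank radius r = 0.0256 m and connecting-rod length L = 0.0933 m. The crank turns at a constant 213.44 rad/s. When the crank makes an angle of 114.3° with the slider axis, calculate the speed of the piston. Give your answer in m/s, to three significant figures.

4.40

ω = 213.4 rad/s
For an in-line slider-crank, x = r cosθ + √(L² − r² sin²θ), so v = −rω sinθ·[1 + r cosθ/√(L² − r² sin²θ)].
With r = 0.0256 m, L = 0.0933 m, θ = 114.3°: √(L² − r² sin²θ) = 0.090336 m.
v = −0.0256·213.4·0.91140·[1 + 0.0256·-0.41151/0.090336] = -4.3992 m/s.
|v| = 4.3992 m/s.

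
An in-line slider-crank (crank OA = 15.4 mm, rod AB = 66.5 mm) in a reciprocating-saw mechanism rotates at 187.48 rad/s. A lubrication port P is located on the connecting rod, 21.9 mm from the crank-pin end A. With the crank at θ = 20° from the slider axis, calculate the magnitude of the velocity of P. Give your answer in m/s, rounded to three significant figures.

ω = 187.5 rad/s.  Crank-pin speed |V_A| = rω = 2.8872 m/s, perpendicular to OA.
Rod angle: sinφ = −(r/L) sinθ ⇒ φ = -4.543°; ω_rod = −rω cosθ/√(L²−r²sin²θ) = -40.927 rad/s.
V_P = V_A + ω_rod × AP, with AP = 0.0219 m along the rod.
Components: V_Px = −rω sinθ − a·ω_rod·sinφ = -1.0585 m/s;  V_Py = rω cosθ + a·ω_rod·cosφ = +1.8196 m/s.
|V_P| = √(V_Px² + V_Py²) = 2.1051 m/s.

2.11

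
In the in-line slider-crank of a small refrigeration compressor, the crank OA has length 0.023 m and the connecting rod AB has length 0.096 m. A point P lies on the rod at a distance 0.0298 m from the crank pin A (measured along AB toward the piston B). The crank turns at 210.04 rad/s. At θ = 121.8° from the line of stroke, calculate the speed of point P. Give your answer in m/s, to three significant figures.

4.31

ω = 210 rad/s.  Crank-pin speed |V_A| = rω = 4.8309 m/s, perpendicular to OA.
Rod angle: sinφ = −(r/L) sinθ ⇒ φ = -11.749°; ω_rod = −rω cosθ/√(L²−r²sin²θ) = +27.085 rad/s.
V_P = V_A + ω_rod × AP, with AP = 0.0298 m along the rod.
Components: V_Px = −rω sinθ − a·ω_rod·sinφ = -3.9414 m/s;  V_Py = rω cosθ + a·ω_rod·cosφ = -1.7555 m/s.
|V_P| = √(V_Px² + V_Py²) = 4.3147 m/s.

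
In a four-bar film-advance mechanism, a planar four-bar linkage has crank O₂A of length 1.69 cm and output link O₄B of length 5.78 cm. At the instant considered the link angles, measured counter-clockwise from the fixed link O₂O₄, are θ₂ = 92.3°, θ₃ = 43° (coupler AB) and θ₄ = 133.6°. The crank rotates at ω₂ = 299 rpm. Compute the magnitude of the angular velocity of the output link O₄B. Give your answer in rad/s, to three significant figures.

ω₂ = 31.31 rad/s (from 299 rpm).
Differentiating the loop-closure r₂e^{iθ₂}+r₃e^{iθ₃}=r₁+r₄e^{iθ₄} gives r₂ω₂e^{iθ₂}+r₃ω₃e^{iθ₃}=r₄ω₄e^{iθ₄}.
Eliminating the other unknown: ω₄ = r₂ω₂ sin(θ₂−θ₃) / [r₄ sin(θ₄−θ₃)].
Numerator sine = +0.75813; denominator sine = +0.99995.
Result = 0.0169·31.31·(+0.75813) / (0.0578·(+0.99995)) = +6.9411 rad/s; magnitude 6.9411 rad/s.

6.94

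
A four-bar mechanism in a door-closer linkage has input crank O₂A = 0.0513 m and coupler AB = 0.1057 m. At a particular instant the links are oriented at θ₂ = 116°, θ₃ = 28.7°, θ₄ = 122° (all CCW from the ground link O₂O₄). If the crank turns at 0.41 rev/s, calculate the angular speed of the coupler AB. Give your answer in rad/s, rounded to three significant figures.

ω₂ = 2.576 rad/s (from 0.41 rev/s).
Differentiating the loop-closure r₂e^{iθ₂}+r₃e^{iθ₃}=r₁+r₄e^{iθ₄} gives r₂ω₂e^{iθ₂}+r₃ω₃e^{iθ₃}=r₄ω₄e^{iθ₄}.
Eliminating the other unknown: ω₃ = r₂ω₂ sin(θ₄−θ₂) / [r₃ sin(θ₃−θ₄)].
Numerator sine = +0.10453; denominator sine = -0.99834.
Result = 0.0513·2.576·(+0.10453) / (0.1057·(-0.99834)) = -0.13091 rad/s; magnitude 0.13091 rad/s.

0.131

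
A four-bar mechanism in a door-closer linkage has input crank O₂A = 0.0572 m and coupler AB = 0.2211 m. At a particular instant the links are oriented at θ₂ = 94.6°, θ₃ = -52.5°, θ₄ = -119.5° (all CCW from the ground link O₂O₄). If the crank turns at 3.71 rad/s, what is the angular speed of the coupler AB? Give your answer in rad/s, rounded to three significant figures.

ω₂ = 3.71 rad/s
Differentiating the loop-closure r₂e^{iθ₂}+r₃e^{iθ₃}=r₁+r₄e^{iθ₄} gives r₂ω₂e^{iθ₂}+r₃ω₃e^{iθ₃}=r₄ω₄e^{iθ₄}.
Eliminating the other unknown: ω₃ = r₂ω₂ sin(θ₄−θ₂) / [r₃ sin(θ₃−θ₄)].
Numerator sine = +0.56064; denominator sine = +0.92050.
Result = 0.0572·3.71·(+0.56064) / (0.2211·(+0.92050)) = +0.58457 rad/s; magnitude 0.58457 rad/s.

0.585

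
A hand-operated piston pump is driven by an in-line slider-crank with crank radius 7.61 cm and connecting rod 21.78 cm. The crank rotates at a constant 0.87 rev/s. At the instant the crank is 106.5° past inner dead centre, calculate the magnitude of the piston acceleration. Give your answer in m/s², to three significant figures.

ω = 2π·0.87 = 5.466 rad/s
x(θ) = r cosθ + √(L² − r² sin²θ); with ω constant, a = ω²·d²x/dθ².
d²x/dθ² = −r cosθ − r²(cos2θ)/√u − r⁴ sin²2θ/(4u^{3/2}),  u = L² − r² sin²θ = 0.0421128 m².
Substituting r = 0.0761 m, L = 0.2178 m, θ = 106.5°: d²x/dθ² = +0.044993 m.
a = ω²·d²x/dθ² = (5.466)²·(+0.044993) = +1.3445 m/s²;  |a| = 1.3445 m/s².

1.34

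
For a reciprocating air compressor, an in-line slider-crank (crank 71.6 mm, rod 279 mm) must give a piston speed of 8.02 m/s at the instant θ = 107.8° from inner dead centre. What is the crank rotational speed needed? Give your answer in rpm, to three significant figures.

For an in-line slider-crank, |v_piston| = rω|sinθ|·[1 + r cosθ/√(L² − r² sin²θ)].
With r = 0.0716 m, L = 0.279 m, θ = 107.8°: the bracketed kinematic factor |dx/dθ| = 0.062657 m.
ω = v/|dx/dθ| = 8.02/0.062657 = 128 rad/s.
N = 60ω/(2π) = 1222.3 rpm.

1220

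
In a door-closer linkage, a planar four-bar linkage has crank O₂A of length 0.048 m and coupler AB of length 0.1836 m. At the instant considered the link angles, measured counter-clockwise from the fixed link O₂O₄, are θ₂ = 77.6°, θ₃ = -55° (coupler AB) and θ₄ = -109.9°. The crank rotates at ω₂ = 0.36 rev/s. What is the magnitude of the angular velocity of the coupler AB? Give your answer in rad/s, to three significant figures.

ω₂ = 2.262 rad/s (from 0.36 rev/s).
Differentiating the loop-closure r₂e^{iθ₂}+r₃e^{iθ₃}=r₁+r₄e^{iθ₄} gives r₂ω₂e^{iθ₂}+r₃ω₃e^{iθ₃}=r₄ω₄e^{iθ₄}.
Eliminating the other unknown: ω₃ = r₂ω₂ sin(θ₄−θ₂) / [r₃ sin(θ₃−θ₄)].
Numerator sine = +0.13053; denominator sine = +0.81815.
Result = 0.048·2.262·(+0.13053) / (0.1836·(+0.81815)) = +0.094344 rad/s; magnitude 0.094344 rad/s.

0.0943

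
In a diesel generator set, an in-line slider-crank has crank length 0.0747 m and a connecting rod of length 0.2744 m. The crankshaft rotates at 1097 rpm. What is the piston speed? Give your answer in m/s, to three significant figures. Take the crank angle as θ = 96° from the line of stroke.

ω = 2π·1097/60 = 114.9 rad/s
For an in-line slider-crank, x = r cosθ + √(L² − r² sin²θ), so v = −rω sinθ·[1 + r cosθ/√(L² − r² sin²θ)].
With r = 0.0747 m, L = 0.2744 m, θ = 96°: √(L² − r² sin²θ) = 0.26415 m.
v = −0.0747·114.9·0.99452·[1 + 0.0747·-0.10453/0.26415] = -8.2821 m/s.
|v| = 8.2821 m/s.

8.28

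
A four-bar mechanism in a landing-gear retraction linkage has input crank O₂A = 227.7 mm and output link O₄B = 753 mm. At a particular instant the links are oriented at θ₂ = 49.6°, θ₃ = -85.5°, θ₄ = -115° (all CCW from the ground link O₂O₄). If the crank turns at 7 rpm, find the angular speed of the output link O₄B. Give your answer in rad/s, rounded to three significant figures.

ω₂ = 0.733 rad/s (from 7 rpm).
Differentiating the loop-closure r₂e^{iθ₂}+r₃e^{iθ₃}=r₁+r₄e^{iθ₄} gives r₂ω₂e^{iθ₂}+r₃ω₃e^{iθ₃}=r₄ω₄e^{iθ₄}.
Eliminating the other unknown: ω₄ = r₂ω₂ sin(θ₂−θ₃) / [r₄ sin(θ₄−θ₃)].
Numerator sine = +0.70587; denominator sine = -0.49242.
Result = 0.2277·0.733·(+0.70587) / (0.753·(-0.49242)) = -0.31775 rad/s; magnitude 0.31775 rad/s.

0.318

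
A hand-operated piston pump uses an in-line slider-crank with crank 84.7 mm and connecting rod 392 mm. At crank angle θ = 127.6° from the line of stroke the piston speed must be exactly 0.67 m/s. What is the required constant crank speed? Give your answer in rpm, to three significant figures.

For an in-line slider-crank, |v_piston| = rω|sinθ|·[1 + r cosθ/√(L² − r² sin²θ)].
With r = 0.0847 m, L = 0.392 m, θ = 127.6°: the bracketed kinematic factor |dx/dθ| = 0.058127 m.
ω = v/|dx/dθ| = 0.67/0.058127 = 11.526 rad/s.
N = 60ω/(2π) = 110.07 rpm.

110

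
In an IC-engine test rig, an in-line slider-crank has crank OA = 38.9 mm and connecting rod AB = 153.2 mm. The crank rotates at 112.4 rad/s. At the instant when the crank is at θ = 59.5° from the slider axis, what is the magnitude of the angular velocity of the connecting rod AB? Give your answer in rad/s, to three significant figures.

ω = 112.4 rad/s
The rod makes angle φ with the slider axis where L sinφ = r sinθ; differentiating, L cosφ·φ̇ = r ω cosθ.
L cosφ = √(L² − r² sin²θ) = 0.14949 m.
|ω_rod| = r ω |cosθ| / √(L² − r² sin²θ) = 0.0389·112.4·0.50754/0.14949 = 14.845 rad/s.

14.8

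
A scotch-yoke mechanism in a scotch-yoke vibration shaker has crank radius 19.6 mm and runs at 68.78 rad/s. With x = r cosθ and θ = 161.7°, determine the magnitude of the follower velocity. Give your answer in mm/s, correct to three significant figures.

ω = 68.78 rad/s
x = r cosθ ⇒ ẋ = −rω sinθ.
|v| = rω|sinθ| = 0.0196·68.78·|sin 161.7°| = 0.42329 m/s = 423.29 mm/s.

423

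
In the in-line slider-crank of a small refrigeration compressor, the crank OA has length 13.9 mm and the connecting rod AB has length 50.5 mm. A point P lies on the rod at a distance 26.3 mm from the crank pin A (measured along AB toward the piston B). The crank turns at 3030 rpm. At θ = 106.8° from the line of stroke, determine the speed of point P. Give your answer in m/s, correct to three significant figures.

ω = 317.3 rad/s.  Crank-pin speed |V_A| = rω = 4.4105 m/s, perpendicular to OA.
Rod angle: sinφ = −(r/L) sinθ ⇒ φ = -15.278°; ω_rod = −rω cosθ/√(L²−r²sin²θ) = +26.168 rad/s.
V_P = V_A + ω_rod × AP, with AP = 0.0263 m along the rod.
Components: V_Px = −rω sinθ − a·ω_rod·sinφ = -4.0409 m/s;  V_Py = rω cosθ + a·ω_rod·cosφ = -0.61088 m/s.
|V_P| = √(V_Px² + V_Py²) = 4.0868 m/s.

4.09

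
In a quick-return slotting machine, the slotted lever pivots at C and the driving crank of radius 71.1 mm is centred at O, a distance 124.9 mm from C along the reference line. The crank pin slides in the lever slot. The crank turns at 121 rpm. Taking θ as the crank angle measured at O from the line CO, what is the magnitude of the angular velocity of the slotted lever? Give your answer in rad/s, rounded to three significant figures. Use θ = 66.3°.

3.93

ω = 12.67 rad/s (from 121 rpm).
Crank pin A relative to C: A = (d + r cosθ, r sinθ); lever angle φ = atan2(r sinθ, d + r cosθ).
Differentiating tanφ: φ̇ = rω(d cosθ + r)/(d² + r² + 2dr cosθ).
d² + r² + 2dr cosθ = |CA|² = 0.0277941 m²;  d cosθ + r = +0.1213 m.
|ω_lever| = |0.0711·12.67·+0.1213| / 0.0277941 = 3.9319 rad/s.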